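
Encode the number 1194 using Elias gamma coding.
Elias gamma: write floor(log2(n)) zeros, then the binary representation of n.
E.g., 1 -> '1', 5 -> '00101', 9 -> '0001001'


num_bits = floor(log2(1194)) + 1 = 11
leading_zeros = num_bits - 1 = 10
binary(1194) = 10010101010

Elias gamma(1194) = '0000000000' + '10010101010' = 000000000010010101010 (21 bits)


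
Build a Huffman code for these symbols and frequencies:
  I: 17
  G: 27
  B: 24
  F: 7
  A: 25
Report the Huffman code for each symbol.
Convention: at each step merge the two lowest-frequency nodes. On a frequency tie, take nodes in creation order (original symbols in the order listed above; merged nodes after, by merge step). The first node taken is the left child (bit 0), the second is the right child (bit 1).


Huffman tree construction:
Step 1: Merge F(7) + I(17) = 24
Step 2: Merge B(24) + (F+I)(24) = 48
Step 3: Merge A(25) + G(27) = 52
Step 4: Merge (B+(F+I))(48) + (A+G)(52) = 100
Read each symbol's code off the tree from the root (left child = 0, right child = 1).

Codes:
  I: 011 (length 3)
  G: 11 (length 2)
  B: 00 (length 2)
  F: 010 (length 3)
  A: 10 (length 2)
Average code length: 224/100 = 2.2400 bits/symbol


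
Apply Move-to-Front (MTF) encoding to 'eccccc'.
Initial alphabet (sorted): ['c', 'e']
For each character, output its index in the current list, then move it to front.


MTF encoding:
'e': index 1 in ['c', 'e'] -> ['e', 'c']
'c': index 1 in ['e', 'c'] -> ['c', 'e']
'c': index 0 in ['c', 'e'] -> ['c', 'e']
'c': index 0 in ['c', 'e'] -> ['c', 'e']
'c': index 0 in ['c', 'e'] -> ['c', 'e']
'c': index 0 in ['c', 'e'] -> ['c', 'e']


Output: [1, 1, 0, 0, 0, 0]


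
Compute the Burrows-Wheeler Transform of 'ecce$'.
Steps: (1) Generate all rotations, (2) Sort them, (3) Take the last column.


Rotations (sorted):
  0: $ecce -> last char: e
  1: cce$e -> last char: e
  2: ce$ec -> last char: c
  3: e$ecc -> last char: c
  4: ecce$ -> last char: $


BWT = eecc$


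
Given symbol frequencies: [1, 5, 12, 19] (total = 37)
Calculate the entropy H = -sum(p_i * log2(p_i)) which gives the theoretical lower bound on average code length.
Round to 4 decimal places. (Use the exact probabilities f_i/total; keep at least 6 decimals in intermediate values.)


Per-symbol terms -p_i * log2(p_i) with p_i = f_i/37:
  p = 1/37 = 0.027027: log2(p) = -5.209453, -p*log2(p) = 0.140796
  p = 5/37 = 0.135135: log2(p) = -2.887525, -p*log2(p) = 0.390206
  p = 12/37 = 0.324324: log2(p) = -1.624491, -p*log2(p) = 0.526862
  p = 19/37 = 0.513514: log2(p) = -0.961526, -p*log2(p) = 0.493757
H = 0.140796 + 0.390206 + 0.526862 + 0.493757 = 1.551621

H = 1.5516 bits/symbol


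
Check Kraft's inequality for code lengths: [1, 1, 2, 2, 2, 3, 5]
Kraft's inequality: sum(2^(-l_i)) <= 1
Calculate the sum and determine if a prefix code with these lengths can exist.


Sum = 2^(-1) + 2^(-1) + 2^(-2) + 2^(-2) + 2^(-2) + 2^(-3) + 2^(-5)
    = 0.5 + 0.5 + 0.25 + 0.25 + 0.25 + 0.125 + 0.03125
    = 61/32 = 1.90625
Since 1.90625 > 1, Kraft's inequality is NOT satisfied.
A prefix code with these lengths CANNOT exist.

Kraft sum = 1.90625. Not satisfied.


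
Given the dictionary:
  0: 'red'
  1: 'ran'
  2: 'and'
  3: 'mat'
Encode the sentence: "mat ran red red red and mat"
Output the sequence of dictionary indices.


Look up each word in the dictionary:
  'mat' -> 3
  'ran' -> 1
  'red' -> 0
  'red' -> 0
  'red' -> 0
  'and' -> 2
  'mat' -> 3

Encoded: [3, 1, 0, 0, 0, 2, 3]


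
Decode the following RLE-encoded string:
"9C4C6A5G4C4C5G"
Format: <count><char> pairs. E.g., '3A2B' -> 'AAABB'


Expanding each <count><char> pair:
  9C -> 'CCCCCCCCC'
  4C -> 'CCCC'
  6A -> 'AAAAAA'
  5G -> 'GGGGG'
  4C -> 'CCCC'
  4C -> 'CCCC'
  5G -> 'GGGGG'

Decoded = CCCCCCCCCCCCCAAAAAAGGGGGCCCCCCCCGGGGG


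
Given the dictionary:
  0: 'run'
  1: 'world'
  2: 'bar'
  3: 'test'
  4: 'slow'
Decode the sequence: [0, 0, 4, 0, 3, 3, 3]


Look up each index in the dictionary:
  0 -> 'run'
  0 -> 'run'
  4 -> 'slow'
  0 -> 'run'
  3 -> 'test'
  3 -> 'test'
  3 -> 'test'

Decoded: "run run slow run test test test"


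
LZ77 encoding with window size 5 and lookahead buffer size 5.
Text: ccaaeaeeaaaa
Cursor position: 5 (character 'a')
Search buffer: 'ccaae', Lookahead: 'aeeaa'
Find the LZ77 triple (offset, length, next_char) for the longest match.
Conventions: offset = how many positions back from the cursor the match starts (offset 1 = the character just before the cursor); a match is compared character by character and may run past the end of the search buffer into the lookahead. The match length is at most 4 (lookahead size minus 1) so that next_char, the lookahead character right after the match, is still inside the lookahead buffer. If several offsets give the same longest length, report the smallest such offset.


Try each offset into the search buffer:
  offset=1 (pos 4, char 'e'): match length 0
  offset=2 (pos 3, char 'a'): match length 2
  offset=3 (pos 2, char 'a'): match length 1
  offset=4 (pos 1, char 'c'): match length 0
  offset=5 (pos 0, char 'c'): match length 0
Longest match has length 2 at offset 2.
next_char = character at position 5 + 2 = 7 -> 'e'

Best match: offset=2, length=2 (matching 'ae' starting at position 3)
LZ77 triple: (2, 2, 'e')


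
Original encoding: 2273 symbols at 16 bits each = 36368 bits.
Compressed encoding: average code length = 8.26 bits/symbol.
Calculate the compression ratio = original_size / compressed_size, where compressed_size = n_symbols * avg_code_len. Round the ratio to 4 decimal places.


original_size = n_symbols * orig_bits = 2273 * 16 = 36368 bits
compressed_size = n_symbols * avg_code_len = 2273 * 8.26 = 18774.98 bits
ratio = original_size / compressed_size = 36368 / 18774.98 = 1.937

Compression ratio = 1.937


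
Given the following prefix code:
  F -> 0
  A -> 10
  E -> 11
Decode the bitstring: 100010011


Decoding step by step:
Bits 10 -> A
Bits 0 -> F
Bits 0 -> F
Bits 10 -> A
Bits 0 -> F
Bits 11 -> E


Decoded message: AFFAFE


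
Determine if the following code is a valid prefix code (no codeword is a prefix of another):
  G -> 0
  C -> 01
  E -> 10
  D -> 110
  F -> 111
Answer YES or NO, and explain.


Checking each pair (does one codeword prefix another?):
  G='0' vs C='01': prefix -- VIOLATION

NO -- this is NOT a valid prefix code. G (0) is a prefix of C (01).


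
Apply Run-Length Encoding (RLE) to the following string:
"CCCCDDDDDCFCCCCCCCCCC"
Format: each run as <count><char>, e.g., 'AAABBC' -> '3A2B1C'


Scanning runs left to right:
  i=0: run of 'C' x 4 -> '4C'
  i=4: run of 'D' x 5 -> '5D'
  i=9: run of 'C' x 1 -> '1C'
  i=10: run of 'F' x 1 -> '1F'
  i=11: run of 'C' x 10 -> '10C'

RLE = 4C5D1C1F10C


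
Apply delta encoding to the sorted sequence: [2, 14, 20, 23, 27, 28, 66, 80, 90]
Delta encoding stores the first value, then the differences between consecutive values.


First value: 2
Deltas:
  14 - 2 = 12
  20 - 14 = 6
  23 - 20 = 3
  27 - 23 = 4
  28 - 27 = 1
  66 - 28 = 38
  80 - 66 = 14
  90 - 80 = 10


Delta encoded: [2, 12, 6, 3, 4, 1, 38, 14, 10]


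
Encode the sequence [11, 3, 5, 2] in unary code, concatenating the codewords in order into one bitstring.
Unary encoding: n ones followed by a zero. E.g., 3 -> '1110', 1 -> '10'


Encode each number as n ones followed by a terminating 0:
  11 -> 111111111110 (12 bits)
  3 -> 1110 (4 bits)
  5 -> 111110 (6 bits)
  2 -> 110 (3 bits)
Total length = 12 + 4 + 6 + 3 = 25 bits.

Unary([11, 3, 5, 2]) = 1111111111101110111110110 (25 bits)


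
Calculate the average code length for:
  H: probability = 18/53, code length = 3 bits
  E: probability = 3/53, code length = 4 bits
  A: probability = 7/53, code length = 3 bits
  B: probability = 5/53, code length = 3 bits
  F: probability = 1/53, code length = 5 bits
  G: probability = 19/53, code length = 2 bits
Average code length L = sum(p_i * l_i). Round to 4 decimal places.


Weighted contributions p_i * l_i:
  H: (18/53) * 3 = 54/53
  E: (3/53) * 4 = 12/53
  A: (7/53) * 3 = 21/53
  B: (5/53) * 3 = 15/53
  F: (1/53) * 5 = 5/53
  G: (19/53) * 2 = 38/53
Sum = (54 + 12 + 21 + 15 + 5 + 38)/53 = 145/53

L = 145/53 = 2.7358 bits/symbol


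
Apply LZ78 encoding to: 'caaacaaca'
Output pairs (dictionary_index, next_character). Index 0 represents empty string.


LZ78 encoding steps:
Dictionary: {0: ''}
Step 1: w='' (idx 0), next='c' -> output (0, 'c'), add 'c' as idx 1
Step 2: w='' (idx 0), next='a' -> output (0, 'a'), add 'a' as idx 2
Step 3: w='a' (idx 2), next='a' -> output (2, 'a'), add 'aa' as idx 3
Step 4: w='c' (idx 1), next='a' -> output (1, 'a'), add 'ca' as idx 4
Step 5: w='a' (idx 2), next='c' -> output (2, 'c'), add 'ac' as idx 5
Step 6: w='a' (idx 2), end of input -> output (2, '')


Encoded: [(0, 'c'), (0, 'a'), (2, 'a'), (1, 'a'), (2, 'c'), (2, '')]


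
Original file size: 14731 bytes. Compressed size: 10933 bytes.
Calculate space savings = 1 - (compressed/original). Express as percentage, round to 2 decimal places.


ratio = compressed/original = 10933/14731 = 0.742176
savings = 1 - ratio = 1 - 0.742176 = 0.257824
as a percentage: 0.257824 * 100 = 25.78%

Space savings = 1 - 10933/14731 = 25.78%


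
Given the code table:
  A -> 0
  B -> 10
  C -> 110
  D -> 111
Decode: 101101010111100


Decoding:
10 -> B
110 -> C
10 -> B
10 -> B
111 -> D
10 -> B
0 -> A


Result: BCBBDBA


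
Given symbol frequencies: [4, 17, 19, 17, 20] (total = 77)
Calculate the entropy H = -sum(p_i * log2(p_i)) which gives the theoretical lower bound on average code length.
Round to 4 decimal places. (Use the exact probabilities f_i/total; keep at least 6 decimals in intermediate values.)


Per-symbol terms -p_i * log2(p_i) with p_i = f_i/77:
  p = 4/77 = 0.051948: log2(p) = -4.266787, -p*log2(p) = 0.221651
  p = 17/77 = 0.220779: log2(p) = -2.179324, -p*log2(p) = 0.481149
  p = 19/77 = 0.246753: log2(p) = -2.018859, -p*log2(p) = 0.498160
  p = 17/77 = 0.220779: log2(p) = -2.179324, -p*log2(p) = 0.481149
  p = 20/77 = 0.259740: log2(p) = -1.944858, -p*log2(p) = 0.505158
H = 0.221651 + 0.481149 + 0.498160 + 0.481149 + 0.505158 = 2.187267

H = 2.1873 bits/symbol


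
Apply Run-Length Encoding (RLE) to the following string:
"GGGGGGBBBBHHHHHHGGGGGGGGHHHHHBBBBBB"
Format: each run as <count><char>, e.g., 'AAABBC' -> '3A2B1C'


Scanning runs left to right:
  i=0: run of 'G' x 6 -> '6G'
  i=6: run of 'B' x 4 -> '4B'
  i=10: run of 'H' x 6 -> '6H'
  i=16: run of 'G' x 8 -> '8G'
  i=24: run of 'H' x 5 -> '5H'
  i=29: run of 'B' x 6 -> '6B'

RLE = 6G4B6H8G5H6B


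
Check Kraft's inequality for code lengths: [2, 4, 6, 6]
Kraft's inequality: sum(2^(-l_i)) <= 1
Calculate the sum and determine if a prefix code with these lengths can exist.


Sum = 2^(-2) + 2^(-4) + 2^(-6) + 2^(-6)
    = 0.25 + 0.0625 + 0.015625 + 0.015625
    = 22/64 = 0.34375
Since 0.34375 <= 1, Kraft's inequality IS satisfied.
A prefix code with these lengths CAN exist.

Kraft sum = 0.34375. Satisfied.


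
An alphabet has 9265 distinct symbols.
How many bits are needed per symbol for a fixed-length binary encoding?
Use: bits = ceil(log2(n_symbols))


log2(9265) = 13.1776
Bracket: 2^13 = 8192 < 9265 <= 2^14 = 16384
So ceil(log2(9265)) = 14

bits = ceil(log2(9265)) = ceil(13.1776) = 14 bits


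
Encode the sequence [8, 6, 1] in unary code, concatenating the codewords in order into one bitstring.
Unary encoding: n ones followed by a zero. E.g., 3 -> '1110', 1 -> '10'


Encode each number as n ones followed by a terminating 0:
  8 -> 111111110 (9 bits)
  6 -> 1111110 (7 bits)
  1 -> 10 (2 bits)
Total length = 9 + 7 + 2 = 18 bits.

Unary([8, 6, 1]) = 111111110111111010 (18 bits)


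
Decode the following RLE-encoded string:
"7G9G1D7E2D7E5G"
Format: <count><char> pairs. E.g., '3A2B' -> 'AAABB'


Expanding each <count><char> pair:
  7G -> 'GGGGGGG'
  9G -> 'GGGGGGGGG'
  1D -> 'D'
  7E -> 'EEEEEEE'
  2D -> 'DD'
  7E -> 'EEEEEEE'
  5G -> 'GGGGG'

Decoded = GGGGGGGGGGGGGGGGDEEEEEEEDDEEEEEEEGGGGG


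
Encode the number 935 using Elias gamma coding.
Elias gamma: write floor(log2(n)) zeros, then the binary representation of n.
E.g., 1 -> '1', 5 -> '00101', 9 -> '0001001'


num_bits = floor(log2(935)) + 1 = 10
leading_zeros = num_bits - 1 = 9
binary(935) = 1110100111

Elias gamma(935) = '000000000' + '1110100111' = 0000000001110100111 (19 bits)


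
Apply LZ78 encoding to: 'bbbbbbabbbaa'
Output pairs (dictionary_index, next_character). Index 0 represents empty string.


LZ78 encoding steps:
Dictionary: {0: ''}
Step 1: w='' (idx 0), next='b' -> output (0, 'b'), add 'b' as idx 1
Step 2: w='b' (idx 1), next='b' -> output (1, 'b'), add 'bb' as idx 2
Step 3: w='bb' (idx 2), next='b' -> output (2, 'b'), add 'bbb' as idx 3
Step 4: w='' (idx 0), next='a' -> output (0, 'a'), add 'a' as idx 4
Step 5: w='bbb' (idx 3), next='a' -> output (3, 'a'), add 'bbba' as idx 5
Step 6: w='a' (idx 4), end of input -> output (4, '')


Encoded: [(0, 'b'), (1, 'b'), (2, 'b'), (0, 'a'), (3, 'a'), (4, '')]


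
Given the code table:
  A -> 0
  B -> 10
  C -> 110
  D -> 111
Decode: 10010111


Decoding:
10 -> B
0 -> A
10 -> B
111 -> D


Result: BABD


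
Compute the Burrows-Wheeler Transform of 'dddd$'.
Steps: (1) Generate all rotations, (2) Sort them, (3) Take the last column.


Rotations (sorted):
  0: $dddd -> last char: d
  1: d$ddd -> last char: d
  2: dd$dd -> last char: d
  3: ddd$d -> last char: d
  4: dddd$ -> last char: $


BWT = dddd$


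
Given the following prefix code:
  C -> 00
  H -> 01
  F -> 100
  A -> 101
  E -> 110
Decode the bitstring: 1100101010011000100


Decoding step by step:
Bits 110 -> E
Bits 01 -> H
Bits 01 -> H
Bits 01 -> H
Bits 00 -> C
Bits 110 -> E
Bits 00 -> C
Bits 100 -> F


Decoded message: EHHHCECF


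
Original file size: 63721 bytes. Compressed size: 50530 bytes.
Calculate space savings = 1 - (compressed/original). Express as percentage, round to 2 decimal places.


ratio = compressed/original = 50530/63721 = 0.792988
savings = 1 - ratio = 1 - 0.792988 = 0.207012
as a percentage: 0.207012 * 100 = 20.7%

Space savings = 1 - 50530/63721 = 20.7%


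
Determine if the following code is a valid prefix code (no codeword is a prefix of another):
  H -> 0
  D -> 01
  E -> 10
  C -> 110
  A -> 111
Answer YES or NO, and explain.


Checking each pair (does one codeword prefix another?):
  H='0' vs D='01': prefix -- VIOLATION

NO -- this is NOT a valid prefix code. H (0) is a prefix of D (01).


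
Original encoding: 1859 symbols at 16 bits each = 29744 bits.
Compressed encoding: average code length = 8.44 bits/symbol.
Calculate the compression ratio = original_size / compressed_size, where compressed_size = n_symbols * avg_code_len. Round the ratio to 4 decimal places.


original_size = n_symbols * orig_bits = 1859 * 16 = 29744 bits
compressed_size = n_symbols * avg_code_len = 1859 * 8.44 = 15689.96 bits
ratio = original_size / compressed_size = 29744 / 15689.96 = 1.8957

Compression ratio = 1.8957


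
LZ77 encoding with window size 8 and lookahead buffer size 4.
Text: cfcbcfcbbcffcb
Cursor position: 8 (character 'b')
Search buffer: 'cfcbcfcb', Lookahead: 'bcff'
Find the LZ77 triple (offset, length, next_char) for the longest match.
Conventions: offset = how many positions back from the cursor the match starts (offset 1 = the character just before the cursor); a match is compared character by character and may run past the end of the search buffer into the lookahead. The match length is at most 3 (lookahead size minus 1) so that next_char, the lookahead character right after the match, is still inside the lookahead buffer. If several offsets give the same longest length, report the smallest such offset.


Try each offset into the search buffer:
  offset=1 (pos 7, char 'b'): match length 1
  offset=2 (pos 6, char 'c'): match length 0
  offset=3 (pos 5, char 'f'): match length 0
  offset=4 (pos 4, char 'c'): match length 0
  offset=5 (pos 3, char 'b'): match length 3
  offset=6 (pos 2, char 'c'): match length 0
  offset=7 (pos 1, char 'f'): match length 0
  offset=8 (pos 0, char 'c'): match length 0
Longest match has length 3 at offset 5.
next_char = character at position 8 + 3 = 11 -> 'f'

Best match: offset=5, length=3 (matching 'bcf' starting at position 3)
LZ77 triple: (5, 3, 'f')


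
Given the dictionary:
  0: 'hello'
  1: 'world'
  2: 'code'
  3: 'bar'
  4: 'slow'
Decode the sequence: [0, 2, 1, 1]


Look up each index in the dictionary:
  0 -> 'hello'
  2 -> 'code'
  1 -> 'world'
  1 -> 'world'

Decoded: "hello code world world"


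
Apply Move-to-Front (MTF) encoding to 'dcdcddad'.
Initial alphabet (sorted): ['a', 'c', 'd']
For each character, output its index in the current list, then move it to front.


MTF encoding:
'd': index 2 in ['a', 'c', 'd'] -> ['d', 'a', 'c']
'c': index 2 in ['d', 'a', 'c'] -> ['c', 'd', 'a']
'd': index 1 in ['c', 'd', 'a'] -> ['d', 'c', 'a']
'c': index 1 in ['d', 'c', 'a'] -> ['c', 'd', 'a']
'd': index 1 in ['c', 'd', 'a'] -> ['d', 'c', 'a']
'd': index 0 in ['d', 'c', 'a'] -> ['d', 'c', 'a']
'a': index 2 in ['d', 'c', 'a'] -> ['a', 'd', 'c']
'd': index 1 in ['a', 'd', 'c'] -> ['d', 'a', 'c']


Output: [2, 2, 1, 1, 1, 0, 2, 1]


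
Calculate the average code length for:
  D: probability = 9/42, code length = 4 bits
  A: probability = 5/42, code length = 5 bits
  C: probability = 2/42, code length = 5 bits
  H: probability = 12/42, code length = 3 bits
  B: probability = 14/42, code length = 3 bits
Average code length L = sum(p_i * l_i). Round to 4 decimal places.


Weighted contributions p_i * l_i:
  D: (9/42) * 4 = 36/42
  A: (5/42) * 5 = 25/42
  C: (2/42) * 5 = 10/42
  H: (12/42) * 3 = 36/42
  B: (14/42) * 3 = 42/42
Sum = (36 + 25 + 10 + 36 + 42)/42 = 149/42

L = 149/42 = 3.5476 bits/symbol


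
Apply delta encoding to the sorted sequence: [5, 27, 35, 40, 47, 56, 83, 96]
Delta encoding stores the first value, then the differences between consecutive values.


First value: 5
Deltas:
  27 - 5 = 22
  35 - 27 = 8
  40 - 35 = 5
  47 - 40 = 7
  56 - 47 = 9
  83 - 56 = 27
  96 - 83 = 13


Delta encoded: [5, 22, 8, 5, 7, 9, 27, 13]


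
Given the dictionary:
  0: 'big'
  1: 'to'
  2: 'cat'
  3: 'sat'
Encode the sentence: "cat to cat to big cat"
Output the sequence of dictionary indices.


Look up each word in the dictionary:
  'cat' -> 2
  'to' -> 1
  'cat' -> 2
  'to' -> 1
  'big' -> 0
  'cat' -> 2

Encoded: [2, 1, 2, 1, 0, 2]


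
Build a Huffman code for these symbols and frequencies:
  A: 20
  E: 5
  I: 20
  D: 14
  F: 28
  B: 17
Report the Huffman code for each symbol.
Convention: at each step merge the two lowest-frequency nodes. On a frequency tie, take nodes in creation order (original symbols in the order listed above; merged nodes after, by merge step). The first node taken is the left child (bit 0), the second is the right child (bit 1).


Huffman tree construction:
Step 1: Merge E(5) + D(14) = 19
Step 2: Merge B(17) + (E+D)(19) = 36
Step 3: Merge A(20) + I(20) = 40
Step 4: Merge F(28) + (B+(E+D))(36) = 64
Step 5: Merge (A+I)(40) + (F+(B+(E+D)))(64) = 104
Read each symbol's code off the tree from the root (left child = 0, right child = 1).

Codes:
  A: 00 (length 2)
  E: 1110 (length 4)
  I: 01 (length 2)
  D: 1111 (length 4)
  F: 10 (length 2)
  B: 110 (length 3)
Average code length: 263/104 = 2.5288 bits/symbol


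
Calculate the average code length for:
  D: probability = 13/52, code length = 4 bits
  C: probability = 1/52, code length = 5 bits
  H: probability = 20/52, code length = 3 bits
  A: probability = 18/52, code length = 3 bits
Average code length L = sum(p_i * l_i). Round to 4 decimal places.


Weighted contributions p_i * l_i:
  D: (13/52) * 4 = 52/52
  C: (1/52) * 5 = 5/52
  H: (20/52) * 3 = 60/52
  A: (18/52) * 3 = 54/52
Sum = (52 + 5 + 60 + 54)/52 = 171/52

L = 171/52 = 3.2885 bits/symbol


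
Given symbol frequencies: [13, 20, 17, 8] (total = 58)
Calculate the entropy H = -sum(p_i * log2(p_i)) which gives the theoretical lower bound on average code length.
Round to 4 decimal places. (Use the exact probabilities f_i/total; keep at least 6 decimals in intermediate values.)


Per-symbol terms -p_i * log2(p_i) with p_i = f_i/58:
  p = 13/58 = 0.224138: log2(p) = -2.157541, -p*log2(p) = 0.483587
  p = 20/58 = 0.344828: log2(p) = -1.536053, -p*log2(p) = 0.529673
  p = 17/58 = 0.293103: log2(p) = -1.770518, -p*log2(p) = 0.518945
  p = 8/58 = 0.137931: log2(p) = -2.857981, -p*log2(p) = 0.394204
H = 0.483587 + 0.529673 + 0.518945 + 0.394204 = 1.926409

H = 1.9264 bits/symbol


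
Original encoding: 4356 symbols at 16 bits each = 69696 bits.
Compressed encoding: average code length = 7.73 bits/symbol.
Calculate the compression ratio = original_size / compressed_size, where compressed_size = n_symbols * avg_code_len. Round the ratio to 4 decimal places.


original_size = n_symbols * orig_bits = 4356 * 16 = 69696 bits
compressed_size = n_symbols * avg_code_len = 4356 * 7.73 = 33671.88 bits
ratio = original_size / compressed_size = 69696 / 33671.88 = 2.0699

Compression ratio = 2.0699


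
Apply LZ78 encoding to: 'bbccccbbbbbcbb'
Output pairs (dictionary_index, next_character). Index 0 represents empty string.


LZ78 encoding steps:
Dictionary: {0: ''}
Step 1: w='' (idx 0), next='b' -> output (0, 'b'), add 'b' as idx 1
Step 2: w='b' (idx 1), next='c' -> output (1, 'c'), add 'bc' as idx 2
Step 3: w='' (idx 0), next='c' -> output (0, 'c'), add 'c' as idx 3
Step 4: w='c' (idx 3), next='c' -> output (3, 'c'), add 'cc' as idx 4
Step 5: w='b' (idx 1), next='b' -> output (1, 'b'), add 'bb' as idx 5
Step 6: w='bb' (idx 5), next='b' -> output (5, 'b'), add 'bbb' as idx 6
Step 7: w='c' (idx 3), next='b' -> output (3, 'b'), add 'cb' as idx 7
Step 8: w='b' (idx 1), end of input -> output (1, '')


Encoded: [(0, 'b'), (1, 'c'), (0, 'c'), (3, 'c'), (1, 'b'), (5, 'b'), (3, 'b'), (1, '')]


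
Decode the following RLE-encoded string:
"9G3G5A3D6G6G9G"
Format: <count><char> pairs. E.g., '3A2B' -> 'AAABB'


Expanding each <count><char> pair:
  9G -> 'GGGGGGGGG'
  3G -> 'GGG'
  5A -> 'AAAAA'
  3D -> 'DDD'
  6G -> 'GGGGGG'
  6G -> 'GGGGGG'
  9G -> 'GGGGGGGGG'

Decoded = GGGGGGGGGGGGAAAAADDDGGGGGGGGGGGGGGGGGGGGG


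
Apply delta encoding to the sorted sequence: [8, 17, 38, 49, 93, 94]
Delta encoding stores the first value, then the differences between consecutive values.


First value: 8
Deltas:
  17 - 8 = 9
  38 - 17 = 21
  49 - 38 = 11
  93 - 49 = 44
  94 - 93 = 1


Delta encoded: [8, 9, 21, 11, 44, 1]


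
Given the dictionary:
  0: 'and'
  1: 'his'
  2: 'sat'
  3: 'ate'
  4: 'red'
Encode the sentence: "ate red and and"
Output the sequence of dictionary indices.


Look up each word in the dictionary:
  'ate' -> 3
  'red' -> 4
  'and' -> 0
  'and' -> 0

Encoded: [3, 4, 0, 0]


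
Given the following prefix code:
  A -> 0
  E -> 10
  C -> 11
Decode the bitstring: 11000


Decoding step by step:
Bits 11 -> C
Bits 0 -> A
Bits 0 -> A
Bits 0 -> A


Decoded message: CAAA


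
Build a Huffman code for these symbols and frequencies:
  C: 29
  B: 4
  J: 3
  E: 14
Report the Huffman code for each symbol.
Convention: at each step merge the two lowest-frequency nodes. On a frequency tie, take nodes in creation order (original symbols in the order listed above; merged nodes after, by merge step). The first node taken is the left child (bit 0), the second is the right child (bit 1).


Huffman tree construction:
Step 1: Merge J(3) + B(4) = 7
Step 2: Merge (J+B)(7) + E(14) = 21
Step 3: Merge ((J+B)+E)(21) + C(29) = 50
Read each symbol's code off the tree from the root (left child = 0, right child = 1).

Codes:
  C: 1 (length 1)
  B: 001 (length 3)
  J: 000 (length 3)
  E: 01 (length 2)
Average code length: 78/50 = 1.5600 bits/symbol


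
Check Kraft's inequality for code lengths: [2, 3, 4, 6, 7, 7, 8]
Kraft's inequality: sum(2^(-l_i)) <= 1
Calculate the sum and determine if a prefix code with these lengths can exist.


Sum = 2^(-2) + 2^(-3) + 2^(-4) + 2^(-6) + 2^(-7) + 2^(-7) + 2^(-8)
    = 0.25 + 0.125 + 0.0625 + 0.015625 + 0.0078125 + 0.0078125 + 0.00390625
    = 121/256 = 0.47265625
Since 0.47265625 <= 1, Kraft's inequality IS satisfied.
A prefix code with these lengths CAN exist.

Kraft sum = 0.47265625. Satisfied.


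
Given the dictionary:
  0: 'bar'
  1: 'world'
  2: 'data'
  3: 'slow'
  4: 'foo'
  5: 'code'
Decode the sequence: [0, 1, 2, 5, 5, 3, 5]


Look up each index in the dictionary:
  0 -> 'bar'
  1 -> 'world'
  2 -> 'data'
  5 -> 'code'
  5 -> 'code'
  3 -> 'slow'
  5 -> 'code'

Decoded: "bar world data code code slow code"


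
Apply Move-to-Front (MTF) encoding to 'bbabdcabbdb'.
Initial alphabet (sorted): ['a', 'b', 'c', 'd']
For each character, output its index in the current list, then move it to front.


MTF encoding:
'b': index 1 in ['a', 'b', 'c', 'd'] -> ['b', 'a', 'c', 'd']
'b': index 0 in ['b', 'a', 'c', 'd'] -> ['b', 'a', 'c', 'd']
'a': index 1 in ['b', 'a', 'c', 'd'] -> ['a', 'b', 'c', 'd']
'b': index 1 in ['a', 'b', 'c', 'd'] -> ['b', 'a', 'c', 'd']
'd': index 3 in ['b', 'a', 'c', 'd'] -> ['d', 'b', 'a', 'c']
'c': index 3 in ['d', 'b', 'a', 'c'] -> ['c', 'd', 'b', 'a']
'a': index 3 in ['c', 'd', 'b', 'a'] -> ['a', 'c', 'd', 'b']
'b': index 3 in ['a', 'c', 'd', 'b'] -> ['b', 'a', 'c', 'd']
'b': index 0 in ['b', 'a', 'c', 'd'] -> ['b', 'a', 'c', 'd']
'd': index 3 in ['b', 'a', 'c', 'd'] -> ['d', 'b', 'a', 'c']
'b': index 1 in ['d', 'b', 'a', 'c'] -> ['b', 'd', 'a', 'c']


Output: [1, 0, 1, 1, 3, 3, 3, 3, 0, 3, 1]


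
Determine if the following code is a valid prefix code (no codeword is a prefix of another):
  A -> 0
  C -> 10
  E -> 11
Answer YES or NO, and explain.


Checking each pair (does one codeword prefix another?):
  A='0' vs C='10': no prefix
  A='0' vs E='11': no prefix
  C='10' vs A='0': no prefix
  C='10' vs E='11': no prefix
  E='11' vs A='0': no prefix
  E='11' vs C='10': no prefix
No violation found over all pairs.

YES -- this is a valid prefix code. No codeword is a prefix of any other codeword.


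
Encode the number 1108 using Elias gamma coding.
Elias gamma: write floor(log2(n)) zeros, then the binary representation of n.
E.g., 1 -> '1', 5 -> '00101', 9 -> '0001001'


num_bits = floor(log2(1108)) + 1 = 11
leading_zeros = num_bits - 1 = 10
binary(1108) = 10001010100

Elias gamma(1108) = '0000000000' + '10001010100' = 000000000010001010100 (21 bits)


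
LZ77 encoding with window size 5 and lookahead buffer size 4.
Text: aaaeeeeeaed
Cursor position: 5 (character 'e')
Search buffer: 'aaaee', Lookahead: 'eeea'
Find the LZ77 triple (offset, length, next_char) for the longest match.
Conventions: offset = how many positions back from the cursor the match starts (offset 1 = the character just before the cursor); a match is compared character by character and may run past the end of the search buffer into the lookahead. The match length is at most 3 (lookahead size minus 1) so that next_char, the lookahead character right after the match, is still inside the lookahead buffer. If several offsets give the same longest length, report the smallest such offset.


Try each offset into the search buffer:
  offset=1 (pos 4, char 'e'): match length 3
  offset=2 (pos 3, char 'e'): match length 3
  offset=3 (pos 2, char 'a'): match length 0
  offset=4 (pos 1, char 'a'): match length 0
  offset=5 (pos 0, char 'a'): match length 0
Longest match has length 3, found at offsets 1, 2; take the smallest, offset 1.
next_char = character at position 5 + 3 = 8 -> 'a'

Best match: offset=1, length=3 (matching 'eee' starting at position 4)
LZ77 triple: (1, 3, 'a')


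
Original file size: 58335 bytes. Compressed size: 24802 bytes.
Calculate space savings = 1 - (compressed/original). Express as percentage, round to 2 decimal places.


ratio = compressed/original = 24802/58335 = 0.425165
savings = 1 - ratio = 1 - 0.425165 = 0.574835
as a percentage: 0.574835 * 100 = 57.48%

Space savings = 1 - 24802/58335 = 57.48%


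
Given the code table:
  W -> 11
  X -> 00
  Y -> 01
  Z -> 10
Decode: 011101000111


Decoding:
01 -> Y
11 -> W
01 -> Y
00 -> X
01 -> Y
11 -> W


Result: YWYXYW


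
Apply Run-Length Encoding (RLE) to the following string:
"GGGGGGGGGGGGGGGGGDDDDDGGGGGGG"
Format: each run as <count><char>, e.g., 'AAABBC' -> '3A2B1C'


Scanning runs left to right:
  i=0: run of 'G' x 17 -> '17G'
  i=17: run of 'D' x 5 -> '5D'
  i=22: run of 'G' x 7 -> '7G'

RLE = 17G5D7G


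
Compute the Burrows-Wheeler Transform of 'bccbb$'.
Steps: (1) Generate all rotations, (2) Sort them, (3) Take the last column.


Rotations (sorted):
  0: $bccbb -> last char: b
  1: b$bccb -> last char: b
  2: bb$bcc -> last char: c
  3: bccbb$ -> last char: $
  4: cbb$bc -> last char: c
  5: ccbb$b -> last char: b


BWT = bbc$cb


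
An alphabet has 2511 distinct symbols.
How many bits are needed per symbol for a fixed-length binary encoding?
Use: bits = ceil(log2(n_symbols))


log2(2511) = 11.294
Bracket: 2^11 = 2048 < 2511 <= 2^12 = 4096
So ceil(log2(2511)) = 12

bits = ceil(log2(2511)) = ceil(11.294) = 12 bits


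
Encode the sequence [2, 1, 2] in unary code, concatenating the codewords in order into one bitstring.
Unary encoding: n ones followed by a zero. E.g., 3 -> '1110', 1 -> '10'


Encode each number as n ones followed by a terminating 0:
  2 -> 110 (3 bits)
  1 -> 10 (2 bits)
  2 -> 110 (3 bits)
Total length = 3 + 2 + 3 = 8 bits.

Unary([2, 1, 2]) = 11010110 (8 bits)


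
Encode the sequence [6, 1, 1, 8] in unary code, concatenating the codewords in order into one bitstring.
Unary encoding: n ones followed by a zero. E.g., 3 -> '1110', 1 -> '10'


Encode each number as n ones followed by a terminating 0:
  6 -> 1111110 (7 bits)
  1 -> 10 (2 bits)
  1 -> 10 (2 bits)
  8 -> 111111110 (9 bits)
Total length = 7 + 2 + 2 + 9 = 20 bits.

Unary([6, 1, 1, 8]) = 11111101010111111110 (20 bits)


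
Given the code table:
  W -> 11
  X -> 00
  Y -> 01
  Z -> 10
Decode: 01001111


Decoding:
01 -> Y
00 -> X
11 -> W
11 -> W


Result: YXWW


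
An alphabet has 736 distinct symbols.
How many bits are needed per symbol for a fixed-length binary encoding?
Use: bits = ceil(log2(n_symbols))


log2(736) = 9.5236
Bracket: 2^9 = 512 < 736 <= 2^10 = 1024
So ceil(log2(736)) = 10

bits = ceil(log2(736)) = ceil(9.5236) = 10 bits


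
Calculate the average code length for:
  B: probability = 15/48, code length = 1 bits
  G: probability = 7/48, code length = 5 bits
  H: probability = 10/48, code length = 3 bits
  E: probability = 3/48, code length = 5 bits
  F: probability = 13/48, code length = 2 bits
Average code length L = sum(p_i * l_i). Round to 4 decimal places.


Weighted contributions p_i * l_i:
  B: (15/48) * 1 = 15/48
  G: (7/48) * 5 = 35/48
  H: (10/48) * 3 = 30/48
  E: (3/48) * 5 = 15/48
  F: (13/48) * 2 = 26/48
Sum = (15 + 35 + 30 + 15 + 26)/48 = 121/48

L = 121/48 = 2.5208 bits/symbol


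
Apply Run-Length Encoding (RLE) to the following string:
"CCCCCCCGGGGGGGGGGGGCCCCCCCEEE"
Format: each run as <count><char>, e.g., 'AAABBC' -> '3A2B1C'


Scanning runs left to right:
  i=0: run of 'C' x 7 -> '7C'
  i=7: run of 'G' x 12 -> '12G'
  i=19: run of 'C' x 7 -> '7C'
  i=26: run of 'E' x 3 -> '3E'

RLE = 7C12G7C3E


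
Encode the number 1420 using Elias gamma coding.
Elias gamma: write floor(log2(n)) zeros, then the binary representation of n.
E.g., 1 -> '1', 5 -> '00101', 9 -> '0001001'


num_bits = floor(log2(1420)) + 1 = 11
leading_zeros = num_bits - 1 = 10
binary(1420) = 10110001100

Elias gamma(1420) = '0000000000' + '10110001100' = 000000000010110001100 (21 bits)


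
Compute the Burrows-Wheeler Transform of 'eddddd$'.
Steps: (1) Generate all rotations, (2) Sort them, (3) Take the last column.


Rotations (sorted):
  0: $eddddd -> last char: d
  1: d$edddd -> last char: d
  2: dd$eddd -> last char: d
  3: ddd$edd -> last char: d
  4: dddd$ed -> last char: d
  5: ddddd$e -> last char: e
  6: eddddd$ -> last char: $


BWT = ddddde$


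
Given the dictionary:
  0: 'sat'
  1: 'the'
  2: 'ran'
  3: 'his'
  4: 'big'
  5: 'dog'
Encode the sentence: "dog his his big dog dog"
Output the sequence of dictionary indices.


Look up each word in the dictionary:
  'dog' -> 5
  'his' -> 3
  'his' -> 3
  'big' -> 4
  'dog' -> 5
  'dog' -> 5

Encoded: [5, 3, 3, 4, 5, 5]


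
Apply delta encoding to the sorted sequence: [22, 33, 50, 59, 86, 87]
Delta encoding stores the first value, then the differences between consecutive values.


First value: 22
Deltas:
  33 - 22 = 11
  50 - 33 = 17
  59 - 50 = 9
  86 - 59 = 27
  87 - 86 = 1


Delta encoded: [22, 11, 17, 9, 27, 1]


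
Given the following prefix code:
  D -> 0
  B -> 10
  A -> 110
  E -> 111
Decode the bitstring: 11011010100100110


Decoding step by step:
Bits 110 -> A
Bits 110 -> A
Bits 10 -> B
Bits 10 -> B
Bits 0 -> D
Bits 10 -> B
Bits 0 -> D
Bits 110 -> A


Decoded message: AABBDBDA


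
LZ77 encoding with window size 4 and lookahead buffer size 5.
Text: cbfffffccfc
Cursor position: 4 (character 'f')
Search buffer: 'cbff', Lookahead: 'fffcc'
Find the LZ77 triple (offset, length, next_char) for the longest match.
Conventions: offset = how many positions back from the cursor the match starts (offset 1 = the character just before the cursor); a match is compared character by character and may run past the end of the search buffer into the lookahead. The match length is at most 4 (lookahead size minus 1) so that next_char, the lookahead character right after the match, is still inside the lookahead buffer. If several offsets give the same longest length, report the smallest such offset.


Try each offset into the search buffer:
  offset=1 (pos 3, char 'f'): match length 3
  offset=2 (pos 2, char 'f'): match length 3
  offset=3 (pos 1, char 'b'): match length 0
  offset=4 (pos 0, char 'c'): match length 0
Longest match has length 3, found at offsets 1, 2; take the smallest, offset 1.
next_char = character at position 4 + 3 = 7 -> 'c'

Best match: offset=1, length=3 (matching 'fff' starting at position 3)
LZ77 triple: (1, 3, 'c')


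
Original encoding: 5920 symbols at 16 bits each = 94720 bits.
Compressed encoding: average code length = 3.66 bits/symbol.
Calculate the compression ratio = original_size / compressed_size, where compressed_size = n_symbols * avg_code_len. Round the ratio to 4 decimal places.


original_size = n_symbols * orig_bits = 5920 * 16 = 94720 bits
compressed_size = n_symbols * avg_code_len = 5920 * 3.66 = 21667.2 bits
ratio = original_size / compressed_size = 94720 / 21667.2 = 4.3716

Compression ratio = 4.3716


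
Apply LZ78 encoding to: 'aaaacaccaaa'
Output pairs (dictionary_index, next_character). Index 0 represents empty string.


LZ78 encoding steps:
Dictionary: {0: ''}
Step 1: w='' (idx 0), next='a' -> output (0, 'a'), add 'a' as idx 1
Step 2: w='a' (idx 1), next='a' -> output (1, 'a'), add 'aa' as idx 2
Step 3: w='a' (idx 1), next='c' -> output (1, 'c'), add 'ac' as idx 3
Step 4: w='ac' (idx 3), next='c' -> output (3, 'c'), add 'acc' as idx 4
Step 5: w='aa' (idx 2), next='a' -> output (2, 'a'), add 'aaa' as idx 5


Encoded: [(0, 'a'), (1, 'a'), (1, 'c'), (3, 'c'), (2, 'a')]


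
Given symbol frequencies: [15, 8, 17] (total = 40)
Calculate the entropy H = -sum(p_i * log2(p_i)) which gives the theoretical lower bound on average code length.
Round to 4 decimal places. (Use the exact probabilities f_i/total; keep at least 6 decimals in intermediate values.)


Per-symbol terms -p_i * log2(p_i) with p_i = f_i/40:
  p = 15/40 = 0.375000: log2(p) = -1.415037, -p*log2(p) = 0.530639
  p = 8/40 = 0.200000: log2(p) = -2.321928, -p*log2(p) = 0.464386
  p = 17/40 = 0.425000: log2(p) = -1.234465, -p*log2(p) = 0.524648
H = 0.530639 + 0.464386 + 0.524648 = 1.519673

H = 1.5197 bits/symbol


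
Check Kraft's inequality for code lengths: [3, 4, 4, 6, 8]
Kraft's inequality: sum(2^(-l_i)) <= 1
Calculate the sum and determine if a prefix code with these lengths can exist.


Sum = 2^(-3) + 2^(-4) + 2^(-4) + 2^(-6) + 2^(-8)
    = 0.125 + 0.0625 + 0.0625 + 0.015625 + 0.00390625
    = 69/256 = 0.26953125
Since 0.26953125 <= 1, Kraft's inequality IS satisfied.
A prefix code with these lengths CAN exist.

Kraft sum = 0.26953125. Satisfied.


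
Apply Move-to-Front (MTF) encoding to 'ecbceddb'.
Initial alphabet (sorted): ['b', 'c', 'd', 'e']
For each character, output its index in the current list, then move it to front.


MTF encoding:
'e': index 3 in ['b', 'c', 'd', 'e'] -> ['e', 'b', 'c', 'd']
'c': index 2 in ['e', 'b', 'c', 'd'] -> ['c', 'e', 'b', 'd']
'b': index 2 in ['c', 'e', 'b', 'd'] -> ['b', 'c', 'e', 'd']
'c': index 1 in ['b', 'c', 'e', 'd'] -> ['c', 'b', 'e', 'd']
'e': index 2 in ['c', 'b', 'e', 'd'] -> ['e', 'c', 'b', 'd']
'd': index 3 in ['e', 'c', 'b', 'd'] -> ['d', 'e', 'c', 'b']
'd': index 0 in ['d', 'e', 'c', 'b'] -> ['d', 'e', 'c', 'b']
'b': index 3 in ['d', 'e', 'c', 'b'] -> ['b', 'd', 'e', 'c']


Output: [3, 2, 2, 1, 2, 3, 0, 3]


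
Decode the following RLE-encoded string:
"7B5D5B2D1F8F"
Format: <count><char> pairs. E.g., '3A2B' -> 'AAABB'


Expanding each <count><char> pair:
  7B -> 'BBBBBBB'
  5D -> 'DDDDD'
  5B -> 'BBBBB'
  2D -> 'DD'
  1F -> 'F'
  8F -> 'FFFFFFFF'

Decoded = BBBBBBBDDDDDBBBBBDDFFFFFFFFF


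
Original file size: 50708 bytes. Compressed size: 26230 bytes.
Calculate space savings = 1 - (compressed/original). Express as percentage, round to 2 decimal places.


ratio = compressed/original = 26230/50708 = 0.517275
savings = 1 - ratio = 1 - 0.517275 = 0.482725
as a percentage: 0.482725 * 100 = 48.27%

Space savings = 1 - 26230/50708 = 48.27%


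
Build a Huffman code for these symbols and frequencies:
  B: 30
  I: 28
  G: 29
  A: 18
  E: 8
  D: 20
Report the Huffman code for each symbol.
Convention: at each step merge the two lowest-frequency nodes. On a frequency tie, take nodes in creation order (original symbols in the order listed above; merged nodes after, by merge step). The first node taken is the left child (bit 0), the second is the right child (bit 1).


Huffman tree construction:
Step 1: Merge E(8) + A(18) = 26
Step 2: Merge D(20) + (E+A)(26) = 46
Step 3: Merge I(28) + G(29) = 57
Step 4: Merge B(30) + (D+(E+A))(46) = 76
Step 5: Merge (I+G)(57) + (B+(D+(E+A)))(76) = 133
Read each symbol's code off the tree from the root (left child = 0, right child = 1).

Codes:
  B: 10 (length 2)
  I: 00 (length 2)
  G: 01 (length 2)
  A: 1111 (length 4)
  E: 1110 (length 4)
  D: 110 (length 3)
Average code length: 338/133 = 2.5414 bits/symbol


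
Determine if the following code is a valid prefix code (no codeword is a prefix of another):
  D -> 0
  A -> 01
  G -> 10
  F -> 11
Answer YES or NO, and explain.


Checking each pair (does one codeword prefix another?):
  D='0' vs A='01': prefix -- VIOLATION

NO -- this is NOT a valid prefix code. D (0) is a prefix of A (01).


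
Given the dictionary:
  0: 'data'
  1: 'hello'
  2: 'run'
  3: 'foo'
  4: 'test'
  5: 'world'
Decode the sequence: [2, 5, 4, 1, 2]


Look up each index in the dictionary:
  2 -> 'run'
  5 -> 'world'
  4 -> 'test'
  1 -> 'hello'
  2 -> 'run'

Decoded: "run world test hello run"


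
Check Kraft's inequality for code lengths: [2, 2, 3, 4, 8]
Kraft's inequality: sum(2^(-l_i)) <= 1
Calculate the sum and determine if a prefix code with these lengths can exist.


Sum = 2^(-2) + 2^(-2) + 2^(-3) + 2^(-4) + 2^(-8)
    = 0.25 + 0.25 + 0.125 + 0.0625 + 0.00390625
    = 177/256 = 0.69140625
Since 0.69140625 <= 1, Kraft's inequality IS satisfied.
A prefix code with these lengths CAN exist.

Kraft sum = 0.69140625. Satisfied.


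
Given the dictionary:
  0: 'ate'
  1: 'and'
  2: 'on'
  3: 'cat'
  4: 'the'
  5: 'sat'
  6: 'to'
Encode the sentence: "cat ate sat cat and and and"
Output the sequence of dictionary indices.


Look up each word in the dictionary:
  'cat' -> 3
  'ate' -> 0
  'sat' -> 5
  'cat' -> 3
  'and' -> 1
  'and' -> 1
  'and' -> 1

Encoded: [3, 0, 5, 3, 1, 1, 1]


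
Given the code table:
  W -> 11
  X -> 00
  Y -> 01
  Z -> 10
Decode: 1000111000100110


Decoding:
10 -> Z
00 -> X
11 -> W
10 -> Z
00 -> X
10 -> Z
01 -> Y
10 -> Z


Result: ZXWZXZYZ


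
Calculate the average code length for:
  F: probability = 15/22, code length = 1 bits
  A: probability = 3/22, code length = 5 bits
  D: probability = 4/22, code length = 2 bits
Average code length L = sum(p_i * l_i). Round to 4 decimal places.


Weighted contributions p_i * l_i:
  F: (15/22) * 1 = 15/22
  A: (3/22) * 5 = 15/22
  D: (4/22) * 2 = 8/22
Sum = (15 + 15 + 8)/22 = 38/22

L = 38/22 = 1.7273 bits/symbol
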